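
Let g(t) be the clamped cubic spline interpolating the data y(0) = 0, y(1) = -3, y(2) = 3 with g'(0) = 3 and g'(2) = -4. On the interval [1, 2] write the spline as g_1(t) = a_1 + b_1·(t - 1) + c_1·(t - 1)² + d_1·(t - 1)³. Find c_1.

17

Write σ_i for g''(x_i). With h_i = 1, 1 and divided differences Δ_i = -3, 6, the continuity of g' gives the tridiagonal system
  1·σ_0 + 4·σ_1 + 1·σ_2 = 6(Δ_1 - Δ_0) = 54
Clamped end conditions give two more equations: 2h_0·σ_0 + h_0·σ_1 = 6(Δ_0 - g'(0)) = -36 and h_1·σ_1 + 2h_1·σ_2 = 6(g'(2) - Δ_1) = -60.
Solving the tridiagonal system: σ_0 = -35, σ_1 = 34, σ_2 = -47.
On [1, 2], with g_1(t) = a_1 + b_1·(t - 1) + c_1·(t - 1)² + d_1·(t - 1)³: c_1 = σ_1/2 = 17, d_1 = (σ_2 - σ_1)/(6h_1) = -27/2, b_1 = Δ_1 - h_1(2σ_1 + σ_2)/6 = 5/2.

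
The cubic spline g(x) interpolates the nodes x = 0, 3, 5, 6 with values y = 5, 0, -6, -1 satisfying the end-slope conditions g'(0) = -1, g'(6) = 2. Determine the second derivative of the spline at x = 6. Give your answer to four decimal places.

With M_i denoting the second derivative at x_i, h_i = 3, 2, 1, and Δ_i = (y_(i+1) − y_i)/h_i = -5/3, -3, 5:
  3·M_0 + 10·M_1 + 2·M_2 = 6(Δ_1 - Δ_0) = -8
  2·M_1 + 6·M_2 + 1·M_3 = 6(Δ_2 - Δ_1) = 48
Clamped end conditions give two more equations: 2h_0·M_0 + h_0·M_1 = 6(Δ_0 - g'(0)) = -4 and h_2·M_2 + 2h_2·M_3 = 6(g'(6) - Δ_2) = -18.
Solving: M_0 = 20/19, M_1 = -196/57, M_2 = 662/57, M_3 = -844/57.

-14.8070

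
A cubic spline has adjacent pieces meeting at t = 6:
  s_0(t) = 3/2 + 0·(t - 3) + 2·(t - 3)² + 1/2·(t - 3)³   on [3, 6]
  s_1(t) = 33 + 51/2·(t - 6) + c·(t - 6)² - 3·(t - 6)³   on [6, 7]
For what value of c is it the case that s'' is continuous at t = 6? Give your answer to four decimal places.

s_0''(t) = 4 + 3·(t - 3), so s_0''(6) = 13. On the right, s_1''(6) = 2c, so c = 13/2.

6.5000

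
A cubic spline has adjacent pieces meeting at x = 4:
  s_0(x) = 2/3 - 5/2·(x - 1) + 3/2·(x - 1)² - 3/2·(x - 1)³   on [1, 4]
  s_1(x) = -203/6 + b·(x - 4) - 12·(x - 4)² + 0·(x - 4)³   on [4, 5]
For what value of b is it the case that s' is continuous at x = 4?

-34

s_0'(x) = -5/2 + 3·(x - 1) - 9/2·(x - 1)², so s_0'(4) = -34. On the right, s_1'(4) = b, so b = -34.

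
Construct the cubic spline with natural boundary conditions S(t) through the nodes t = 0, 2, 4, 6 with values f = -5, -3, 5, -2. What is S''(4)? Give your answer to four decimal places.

-6.6000

With σ_i denoting the second derivative at x_i, h_i = 2, 2, 2, and Δ_i = (y_(i+1) − y_i)/h_i = 1, 4, -7/2:
  2·σ_0 + 8·σ_1 + 2·σ_2 = 6(Δ_1 - Δ_0) = 18
  2·σ_1 + 8·σ_2 + 2·σ_3 = 6(Δ_2 - Δ_1) = -45
Natural end conditions: σ_0 = σ_3 = 0.
Solving the tridiagonal system: σ_0 = 0, σ_1 = 39/10, σ_2 = -33/5, σ_3 = 0.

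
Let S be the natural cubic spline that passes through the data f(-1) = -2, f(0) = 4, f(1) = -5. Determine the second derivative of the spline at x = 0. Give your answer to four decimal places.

Let M_i = S''(x_i). Step sizes h_i = 1, 1; slopes of the chords Δ_i = (y_(i+1) - y_i)/h_i = 6, -9.
  1·M_0 + 4·M_1 + 1·M_2 = 6(Δ_1 - Δ_0) = -90
Natural end conditions: M_0 = M_2 = 0.
Solving the tridiagonal system: M_0 = 0, M_1 = -45/2, M_2 = 0.

-22.5000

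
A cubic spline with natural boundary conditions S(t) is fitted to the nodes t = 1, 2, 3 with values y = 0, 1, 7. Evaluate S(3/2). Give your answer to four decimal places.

Write M_i for S''(x_i). With h_i = 1, 1 and divided differences Δ_i = 1, 6, the continuity of S' gives the tridiagonal system
  1·M_0 + 4·M_1 + 1·M_2 = 6(Δ_1 - Δ_0) = 30
Natural end conditions: M_0 = M_2 = 0.
Forward elimination and back-substitution give M_0 = 0, M_1 = 15/2, M_2 = 0.
On [1, 2], S(t) = 0 - 1/4·(t - 1) + 0·(t - 1)² + 5/4·(t - 1)³.
With (t - 1) = 1/2: S(3/2) = 1/32.

0.0313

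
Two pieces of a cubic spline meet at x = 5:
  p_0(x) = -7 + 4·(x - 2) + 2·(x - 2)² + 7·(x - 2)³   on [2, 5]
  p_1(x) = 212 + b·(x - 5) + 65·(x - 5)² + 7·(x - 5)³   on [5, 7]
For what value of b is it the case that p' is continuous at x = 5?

205

p_0'(x) = 4 + 4·(x - 2) + 21·(x - 2)², so p_0'(5) = 205. On the right, p_1'(5) = b, so b = 205.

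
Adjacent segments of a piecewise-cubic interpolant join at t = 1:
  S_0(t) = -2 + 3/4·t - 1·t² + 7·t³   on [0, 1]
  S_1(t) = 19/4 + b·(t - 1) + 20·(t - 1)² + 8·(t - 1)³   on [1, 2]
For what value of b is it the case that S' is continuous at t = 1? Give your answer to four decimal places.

S_0'(t) = 3/4 - 2·t + 21·t², so S_0'(1) = 79/4. On the right, S_1'(1) = b, so b = 79/4.

19.7500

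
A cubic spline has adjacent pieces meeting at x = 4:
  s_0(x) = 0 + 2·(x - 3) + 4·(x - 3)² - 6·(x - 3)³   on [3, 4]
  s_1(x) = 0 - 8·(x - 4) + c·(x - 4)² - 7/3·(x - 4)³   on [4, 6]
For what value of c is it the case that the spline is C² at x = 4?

s_0''(x) = 8 - 36·(x - 3), so s_0''(4) = -28. On the right, s_1''(4) = 2c, so c = -14.

-14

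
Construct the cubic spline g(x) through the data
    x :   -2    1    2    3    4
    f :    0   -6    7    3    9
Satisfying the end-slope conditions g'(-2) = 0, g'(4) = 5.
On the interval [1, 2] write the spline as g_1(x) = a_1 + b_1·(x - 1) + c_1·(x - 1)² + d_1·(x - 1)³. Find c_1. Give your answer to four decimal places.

10.2963

Put m_i = g'' at the i-th knot. Here h = (3, 1, 1, 1) and Δ = (-2, 13, -4, 6), so the interior equations h_(i-1)·m_(i-1) + 2(h_(i-1)+h_i)·m_i + h_i·m_(i+1) = 6(Δ_i − Δ_(i-1)) read
  3·m_0 + 8·m_1 + 1·m_2 = 6(Δ_1 - Δ_0) = 90
  1·m_1 + 4·m_2 + 1·m_3 = 6(Δ_2 - Δ_1) = -102
  1·m_2 + 4·m_3 + 1·m_4 = 6(Δ_3 - Δ_2) = 60
Clamped end conditions give two more equations: 2h_0·m_0 + h_0·m_1 = 6(Δ_0 - g'(-2)) = -12 and h_3·m_3 + 2h_3·m_4 = 6(g'(4) - Δ_3) = -6.
Solving: m_0 = -332/27, m_1 = 556/27, m_2 = -1022/27, m_3 = 778/27, m_4 = -470/27.
On [1, 2], with g_1(x) = a_1 + b_1·(x - 1) + c_1·(x - 1)² + d_1·(x - 1)³: c_1 = m_1/2 = 278/27, d_1 = (m_2 - m_1)/(6h_1) = -263/27, b_1 = Δ_1 - h_1(2m_1 + m_2)/6 = 112/9.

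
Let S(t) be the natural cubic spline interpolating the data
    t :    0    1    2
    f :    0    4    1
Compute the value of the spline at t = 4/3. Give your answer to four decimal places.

3.6481

Let σ_i = S''(x_i). Step sizes h_i = 1, 1; slopes of the chords Δ_i = (y_(i+1) - y_i)/h_i = 4, -3.
  1·σ_0 + 4·σ_1 + 1·σ_2 = 6(Δ_1 - Δ_0) = -42
Natural end conditions: σ_0 = σ_2 = 0.
Forward elimination and back-substitution give σ_0 = 0, σ_1 = -21/2, σ_2 = 0.
On [1, 2], S(t) = 4 + 1/2·(t - 1) - 21/4·(t - 1)² + 7/4·(t - 1)³.
With (t - 1) = 1/3: S(4/3) = 197/54.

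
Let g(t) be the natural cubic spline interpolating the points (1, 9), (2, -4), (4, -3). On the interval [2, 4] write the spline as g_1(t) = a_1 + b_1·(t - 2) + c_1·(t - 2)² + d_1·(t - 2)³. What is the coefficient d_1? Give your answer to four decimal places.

With M_i denoting the second derivative at x_i, h_i = 1, 2, and Δ_i = (y_(i+1) − y_i)/h_i = -13, 1/2:
  1·M_0 + 6·M_1 + 2·M_2 = 6(Δ_1 - Δ_0) = 81
Natural end conditions: M_0 = M_2 = 0.
Solving: M_0 = 0, M_1 = 27/2, M_2 = 0.
On [2, 4], with g_1(t) = a_1 + b_1·(t - 2) + c_1·(t - 2)² + d_1·(t - 2)³: c_1 = M_1/2 = 27/4, d_1 = (M_2 - M_1)/(6h_1) = -9/8, b_1 = Δ_1 - h_1(2M_1 + M_2)/6 = -17/2.

-1.1250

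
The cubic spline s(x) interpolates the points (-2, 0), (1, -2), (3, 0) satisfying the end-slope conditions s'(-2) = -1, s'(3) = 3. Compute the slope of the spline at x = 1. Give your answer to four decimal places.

-0.2000

Let M_i = s''(x_i). Step sizes h_i = 3, 2; slopes of the chords Δ_i = (y_(i+1) - y_i)/h_i = -2/3, 1.
  3·M_0 + 10·M_1 + 2·M_2 = 6(Δ_1 - Δ_0) = 10
Clamped end conditions give two more equations: 2h_0·M_0 + h_0·M_1 = 6(Δ_0 - s'(-2)) = 2 and h_1·M_1 + 2h_1·M_2 = 6(s'(3) - Δ_1) = 12.
Solving the tridiagonal system: M_0 = 2/15, M_1 = 2/5, M_2 = 14/5.
On [1, 3], s'(x) = b_1 + 2c_1·(x - 1) + 3d_1·(x - 1)² with b_1 = Δ_1 - h_1(2M_1 + M_2)/6 = -1/5, c_1 = M_1/2 = 1/5, d_1 = (M_2 - M_1)/(6h_1) = 1/5. So s'(1) = -1/5.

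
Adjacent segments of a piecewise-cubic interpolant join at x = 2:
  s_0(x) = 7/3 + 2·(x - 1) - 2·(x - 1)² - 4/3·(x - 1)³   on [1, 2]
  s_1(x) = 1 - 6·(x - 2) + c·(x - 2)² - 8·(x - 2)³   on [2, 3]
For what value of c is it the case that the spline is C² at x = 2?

s_0''(x) = -4 - 8·(x - 1), so s_0''(2) = -12. On the right, s_1''(2) = 2c, so c = -6.

-6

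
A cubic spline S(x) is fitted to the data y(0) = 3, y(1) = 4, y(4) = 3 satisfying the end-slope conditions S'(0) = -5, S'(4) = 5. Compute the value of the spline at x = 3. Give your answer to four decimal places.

1.5370

With m_i denoting the second derivative at x_i, h_i = 1, 3, and Δ_i = (y_(i+1) − y_i)/h_i = 1, -1/3:
  1·m_0 + 8·m_1 + 3·m_2 = 6(Δ_1 - Δ_0) = -8
Clamped end conditions give two more equations: 2h_0·m_0 + h_0·m_1 = 6(Δ_0 - S'(0)) = 36 and h_1·m_1 + 2h_1·m_2 = 6(S'(4) - Δ_1) = 32.
Forward elimination and back-substitution give m_0 = 43/2, m_1 = -7, m_2 = 53/6.
On [1, 4], S(x) = 4 + 9/4·(x - 1) - 7/2·(x - 1)² + 95/108·(x - 1)³.
With (x - 1) = 2: S(3) = 83/54.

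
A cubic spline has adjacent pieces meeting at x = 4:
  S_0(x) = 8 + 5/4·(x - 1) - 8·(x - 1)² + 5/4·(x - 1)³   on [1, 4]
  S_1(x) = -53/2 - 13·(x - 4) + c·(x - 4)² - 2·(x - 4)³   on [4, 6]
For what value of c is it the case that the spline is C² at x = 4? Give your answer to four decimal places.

S_0''(x) = -16 + 15/2·(x - 1), so S_0''(4) = 13/2. On the right, S_1''(4) = 2c, so c = 13/4.

3.2500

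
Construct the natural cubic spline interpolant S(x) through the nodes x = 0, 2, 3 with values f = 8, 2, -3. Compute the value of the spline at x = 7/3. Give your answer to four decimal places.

With M_i denoting the second derivative at x_i, h_i = 2, 1, and Δ_i = (y_(i+1) − y_i)/h_i = -3, -5:
  2·M_0 + 6·M_1 + 1·M_2 = 6(Δ_1 - Δ_0) = -12
Natural end conditions: M_0 = M_2 = 0.
Solving the tridiagonal system: M_0 = 0, M_1 = -2, M_2 = 0.
On [2, 3], S(x) = 2 - 13/3·(x - 2) - 1·(x - 2)² + 1/3·(x - 2)³.
With (x - 2) = 1/3: S(7/3) = 37/81.

0.4568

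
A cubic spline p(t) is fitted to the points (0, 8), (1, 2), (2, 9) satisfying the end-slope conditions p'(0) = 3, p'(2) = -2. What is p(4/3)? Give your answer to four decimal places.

Write m_i for p''(x_i). With h_i = 1, 1 and divided differences Δ_i = -6, 7, the continuity of p' gives the tridiagonal system
  1·m_0 + 4·m_1 + 1·m_2 = 6(Δ_1 - Δ_0) = 78
Clamped end conditions give two more equations: 2h_0·m_0 + h_0·m_1 = 6(Δ_0 - p'(0)) = -54 and h_1·m_1 + 2h_1·m_2 = 6(p'(2) - Δ_1) = -54.
Solving: m_0 = -49, m_1 = 44, m_2 = -49.
On [1, 2], p(t) = 2 + 1/2·(t - 1) + 22·(t - 1)² - 31/2·(t - 1)³.
With (t - 1) = 1/3: p(4/3) = 109/27.

4.0370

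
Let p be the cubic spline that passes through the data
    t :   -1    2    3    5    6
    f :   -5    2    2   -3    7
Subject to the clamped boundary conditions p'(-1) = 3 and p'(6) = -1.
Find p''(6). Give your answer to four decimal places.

Let M_i = p''(x_i). Step sizes h_i = 3, 1, 2, 1; slopes of the chords Δ_i = (y_(i+1) - y_i)/h_i = 7/3, 0, -5/2, 10.
  3·M_0 + 8·M_1 + 1·M_2 = 6(Δ_1 - Δ_0) = -14
  1·M_1 + 6·M_2 + 2·M_3 = 6(Δ_2 - Δ_1) = -15
  2·M_2 + 6·M_3 + 1·M_4 = 6(Δ_3 - Δ_2) = 75
Clamped end conditions give two more equations: 2h_0·M_0 + h_0·M_1 = 6(Δ_0 - p'(-1)) = -4 and h_3·M_3 + 2h_3·M_4 = 6(p'(6) - Δ_3) = -66.
Solving: M_0 = -389/732, M_1 = -33/122, M_2 = -2499/244, M_3 = 1425/61, M_4 = -5451/122.

-44.6803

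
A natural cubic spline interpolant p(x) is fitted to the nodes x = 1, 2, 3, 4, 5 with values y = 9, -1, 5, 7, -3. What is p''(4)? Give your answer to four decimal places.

Put M_i = p'' at the i-th knot. Here h = (1, 1, 1, 1) and Δ = (-10, 6, 2, -10), so the interior equations h_(i-1)·M_(i-1) + 2(h_(i-1)+h_i)·M_i + h_i·M_(i+1) = 6(Δ_i − Δ_(i-1)) read
  1·M_0 + 4·M_1 + 1·M_2 = 6(Δ_1 - Δ_0) = 96
  1·M_1 + 4·M_2 + 1·M_3 = 6(Δ_2 - Δ_1) = -24
  1·M_2 + 4·M_3 + 1·M_4 = 6(Δ_3 - Δ_2) = -72
Natural end conditions: M_0 = M_4 = 0.
Hence M_0 = 0, M_1 = 183/7, M_2 = -60/7, M_3 = -111/7, M_4 = 0.

-15.8571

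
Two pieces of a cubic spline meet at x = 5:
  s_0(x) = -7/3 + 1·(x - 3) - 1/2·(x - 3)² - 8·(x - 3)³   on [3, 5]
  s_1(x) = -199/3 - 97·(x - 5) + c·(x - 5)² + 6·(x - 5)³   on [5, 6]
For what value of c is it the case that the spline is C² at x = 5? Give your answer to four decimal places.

-48.5000

s_0''(x) = -1 - 48·(x - 3), so s_0''(5) = -97. On the right, s_1''(5) = 2c, so c = -97/2.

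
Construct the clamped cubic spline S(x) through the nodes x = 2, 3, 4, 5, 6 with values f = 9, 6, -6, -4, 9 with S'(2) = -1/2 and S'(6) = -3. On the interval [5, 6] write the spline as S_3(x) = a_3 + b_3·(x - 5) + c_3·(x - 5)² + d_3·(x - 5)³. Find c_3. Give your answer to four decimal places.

With M_i denoting the second derivative at x_i, h_i = 1, 1, 1, 1, and Δ_i = (y_(i+1) − y_i)/h_i = -3, -12, 2, 13:
  1·M_0 + 4·M_1 + 1·M_2 = 6(Δ_1 - Δ_0) = -54
  1·M_1 + 4·M_2 + 1·M_3 = 6(Δ_2 - Δ_1) = 84
  1·M_2 + 4·M_3 + 1·M_4 = 6(Δ_3 - Δ_2) = 66
Clamped end conditions give two more equations: 2h_0·M_0 + h_0·M_1 = 6(Δ_0 - S'(2)) = -15 and h_3·M_3 + 2h_3·M_4 = 6(S'(6) - Δ_3) = -96.
Solving the tridiagonal system: M_0 = 103/56, M_1 = -523/28, M_2 = 151/8, M_3 = 761/28, M_4 = -3449/56.
On [5, 6], with S_3(x) = a_3 + b_3·(x - 5) + c_3·(x - 5)² + d_3·(x - 5)³: c_3 = M_3/2 = 761/56, d_3 = (M_4 - M_3)/(6h_3) = -1657/112, b_3 = Δ_3 - h_3(2M_3 + M_4)/6 = 1591/112.

13.5893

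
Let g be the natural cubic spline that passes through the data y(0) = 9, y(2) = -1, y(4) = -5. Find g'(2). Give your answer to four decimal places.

-3.5000

Write σ_i for g''(x_i). With h_i = 2, 2 and divided differences Δ_i = -5, -2, the continuity of g' gives the tridiagonal system
  2·σ_0 + 8·σ_1 + 2·σ_2 = 6(Δ_1 - Δ_0) = 18
Natural end conditions: σ_0 = σ_2 = 0.
Solving the tridiagonal system: σ_0 = 0, σ_1 = 9/4, σ_2 = 0.
On [2, 4], g'(x) = b_1 + 2c_1·(x - 2) + 3d_1·(x - 2)² with b_1 = Δ_1 - h_1(2σ_1 + σ_2)/6 = -7/2, c_1 = σ_1/2 = 9/8, d_1 = (σ_2 - σ_1)/(6h_1) = -3/16. So g'(2) = -7/2.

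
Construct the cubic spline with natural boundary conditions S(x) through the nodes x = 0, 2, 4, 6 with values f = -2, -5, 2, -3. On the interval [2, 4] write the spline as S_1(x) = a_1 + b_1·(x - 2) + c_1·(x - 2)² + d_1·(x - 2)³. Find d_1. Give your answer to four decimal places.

Write M_i for S''(x_i). With h_i = 2, 2, 2 and divided differences Δ_i = -3/2, 7/2, -5/2, the continuity of S' gives the tridiagonal system
  2·M_0 + 8·M_1 + 2·M_2 = 6(Δ_1 - Δ_0) = 30
  2·M_1 + 8·M_2 + 2·M_3 = 6(Δ_2 - Δ_1) = -36
Natural end conditions: M_0 = M_3 = 0.
Solving the tridiagonal system: M_0 = 0, M_1 = 26/5, M_2 = -29/5, M_3 = 0.
On [2, 4], with S_1(x) = a_1 + b_1·(x - 2) + c_1·(x - 2)² + d_1·(x - 2)³: c_1 = M_1/2 = 13/5, d_1 = (M_2 - M_1)/(6h_1) = -11/12, b_1 = Δ_1 - h_1(2M_1 + M_2)/6 = 59/30.

-0.9167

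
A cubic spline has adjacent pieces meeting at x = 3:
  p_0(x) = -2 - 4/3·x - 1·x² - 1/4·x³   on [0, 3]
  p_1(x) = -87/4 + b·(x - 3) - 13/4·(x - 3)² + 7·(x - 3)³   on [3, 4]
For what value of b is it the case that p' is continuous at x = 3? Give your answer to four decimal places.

-14.0833

p_0'(x) = -4/3 - 2·x - 3/4·x², so p_0'(3) = -169/12. On the right, p_1'(3) = b, so b = -169/12.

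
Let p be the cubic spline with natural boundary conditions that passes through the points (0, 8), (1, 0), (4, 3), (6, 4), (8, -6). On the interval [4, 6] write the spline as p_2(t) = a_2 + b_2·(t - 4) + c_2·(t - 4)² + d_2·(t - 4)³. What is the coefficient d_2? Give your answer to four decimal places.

Let M_i = p''(x_i). Step sizes h_i = 1, 3, 2, 2; slopes of the chords Δ_i = (y_(i+1) - y_i)/h_i = -8, 1, 1/2, -5.
  1·M_0 + 8·M_1 + 3·M_2 = 6(Δ_1 - Δ_0) = 54
  3·M_1 + 10·M_2 + 2·M_3 = 6(Δ_2 - Δ_1) = -3
  2·M_2 + 8·M_3 + 2·M_4 = 6(Δ_3 - Δ_2) = -33
Natural end conditions: M_0 = M_4 = 0.
Forward elimination and back-substitution give M_0 = 0, M_1 = 1989/268, M_2 = -120/67, M_3 = -1971/536, M_4 = 0.
On [4, 6], with p_2(t) = a_2 + b_2·(t - 4) + c_2·(t - 4)² + d_2·(t - 4)³: c_2 = M_2/2 = -60/67, d_2 = (M_3 - M_2)/(6h_2) = -337/2144, b_2 = Δ_2 - h_2(2M_2 + M_3)/6 = 1565/536.

-0.1572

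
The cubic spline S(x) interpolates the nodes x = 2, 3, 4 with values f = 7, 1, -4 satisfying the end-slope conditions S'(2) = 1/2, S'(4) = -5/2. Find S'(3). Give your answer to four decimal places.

Write σ_i for S''(x_i). With h_i = 1, 1 and divided differences Δ_i = -6, -5, the continuity of S' gives the tridiagonal system
  1·σ_0 + 4·σ_1 + 1·σ_2 = 6(Δ_1 - Δ_0) = 6
Clamped end conditions give two more equations: 2h_0·σ_0 + h_0·σ_1 = 6(Δ_0 - S'(2)) = -39 and h_1·σ_1 + 2h_1·σ_2 = 6(S'(4) - Δ_1) = 15.
Forward elimination and back-substitution give σ_0 = -45/2, σ_1 = 6, σ_2 = 9/2.
On [3, 4], S'(x) = b_1 + 2c_1·(x - 3) + 3d_1·(x - 3)² with b_1 = Δ_1 - h_1(2σ_1 + σ_2)/6 = -31/4, c_1 = σ_1/2 = 3, d_1 = (σ_2 - σ_1)/(6h_1) = -1/4. So S'(3) = -31/4.

-7.7500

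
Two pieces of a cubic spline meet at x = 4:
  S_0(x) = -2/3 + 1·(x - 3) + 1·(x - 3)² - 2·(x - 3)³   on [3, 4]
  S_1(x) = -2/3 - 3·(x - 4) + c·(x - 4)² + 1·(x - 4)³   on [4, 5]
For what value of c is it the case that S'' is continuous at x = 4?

-5

S_0''(x) = 2 - 12·(x - 3), so S_0''(4) = -10. On the right, S_1''(4) = 2c, so c = -5.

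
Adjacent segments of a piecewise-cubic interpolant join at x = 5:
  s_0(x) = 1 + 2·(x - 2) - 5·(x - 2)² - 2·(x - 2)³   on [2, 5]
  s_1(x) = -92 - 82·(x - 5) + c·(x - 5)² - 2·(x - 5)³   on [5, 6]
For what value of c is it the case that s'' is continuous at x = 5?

-23

s_0''(x) = -10 - 12·(x - 2), so s_0''(5) = -46. On the right, s_1''(5) = 2c, so c = -23.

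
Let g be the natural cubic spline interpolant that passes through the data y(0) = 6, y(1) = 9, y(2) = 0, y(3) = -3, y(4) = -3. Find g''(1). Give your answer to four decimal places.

-21.5357

Put m_i = g'' at the i-th knot. Here h = (1, 1, 1, 1) and Δ = (3, -9, -3, 0), so the interior equations h_(i-1)·m_(i-1) + 2(h_(i-1)+h_i)·m_i + h_i·m_(i+1) = 6(Δ_i − Δ_(i-1)) read
  1·m_0 + 4·m_1 + 1·m_2 = 6(Δ_1 - Δ_0) = -72
  1·m_1 + 4·m_2 + 1·m_3 = 6(Δ_2 - Δ_1) = 36
  1·m_2 + 4·m_3 + 1·m_4 = 6(Δ_3 - Δ_2) = 18
Natural end conditions: m_0 = m_4 = 0.
Hence m_0 = 0, m_1 = -603/28, m_2 = 99/7, m_3 = 27/28, m_4 = 0.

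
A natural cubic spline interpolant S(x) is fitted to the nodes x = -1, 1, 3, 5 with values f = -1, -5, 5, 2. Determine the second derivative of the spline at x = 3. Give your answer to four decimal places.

With m_i denoting the second derivative at x_i, h_i = 2, 2, 2, and Δ_i = (y_(i+1) − y_i)/h_i = -2, 5, -3/2:
  2·m_0 + 8·m_1 + 2·m_2 = 6(Δ_1 - Δ_0) = 42
  2·m_1 + 8·m_2 + 2·m_3 = 6(Δ_2 - Δ_1) = -39
Natural end conditions: m_0 = m_3 = 0.
Solving: m_0 = 0, m_1 = 69/10, m_2 = -33/5, m_3 = 0.

-6.6000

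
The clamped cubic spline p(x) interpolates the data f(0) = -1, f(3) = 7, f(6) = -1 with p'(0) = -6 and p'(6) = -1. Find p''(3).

Write m_i for p''(x_i). With h_i = 3, 3 and divided differences Δ_i = 8/3, -8/3, the continuity of p' gives the tridiagonal system
  3·m_0 + 12·m_1 + 3·m_2 = 6(Δ_1 - Δ_0) = -32
Clamped end conditions give two more equations: 2h_0·m_0 + h_0·m_1 = 6(Δ_0 - p'(0)) = 52 and h_1·m_1 + 2h_1·m_2 = 6(p'(6) - Δ_1) = 10.
Hence m_0 = 73/6, m_1 = -7, m_2 = 31/6.

-7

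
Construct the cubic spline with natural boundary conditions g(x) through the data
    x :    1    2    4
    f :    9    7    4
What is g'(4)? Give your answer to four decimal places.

-1.3333

With M_i denoting the second derivative at x_i, h_i = 1, 2, and Δ_i = (y_(i+1) − y_i)/h_i = -2, -3/2:
  1·M_0 + 6·M_1 + 2·M_2 = 6(Δ_1 - Δ_0) = 3
Natural end conditions: M_0 = M_2 = 0.
Solving the tridiagonal system: M_0 = 0, M_1 = 1/2, M_2 = 0.
On [2, 4], g'(x) = b_1 + 2c_1·(x - 2) + 3d_1·(x - 2)² with b_1 = Δ_1 - h_1(2M_1 + M_2)/6 = -11/6, c_1 = M_1/2 = 1/4, d_1 = (M_2 - M_1)/(6h_1) = -1/24. So g'(4) = -4/3.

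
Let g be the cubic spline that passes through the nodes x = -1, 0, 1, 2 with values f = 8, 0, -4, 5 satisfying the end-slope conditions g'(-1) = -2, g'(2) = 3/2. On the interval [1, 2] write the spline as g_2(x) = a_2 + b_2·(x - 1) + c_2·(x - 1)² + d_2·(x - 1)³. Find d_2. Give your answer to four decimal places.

Let σ_i = g''(x_i). Step sizes h_i = 1, 1, 1; slopes of the chords Δ_i = (y_(i+1) - y_i)/h_i = -8, -4, 9.
  1·σ_0 + 4·σ_1 + 1·σ_2 = 6(Δ_1 - Δ_0) = 24
  1·σ_1 + 4·σ_2 + 1·σ_3 = 6(Δ_2 - Δ_1) = 78
Clamped end conditions give two more equations: 2h_0·σ_0 + h_0·σ_1 = 6(Δ_0 - g'(-1)) = -36 and h_2·σ_2 + 2h_2·σ_3 = 6(g'(2) - Δ_2) = -45.
Hence σ_0 = -301/15, σ_1 = 62/15, σ_2 = 413/15, σ_3 = -544/15.
On [1, 2], with g_2(x) = a_2 + b_2·(x - 1) + c_2·(x - 1)² + d_2·(x - 1)³: c_2 = σ_2/2 = 413/30, d_2 = (σ_3 - σ_2)/(6h_2) = -319/30, b_2 = Δ_2 - h_2(2σ_2 + σ_3)/6 = 88/15.

-10.6333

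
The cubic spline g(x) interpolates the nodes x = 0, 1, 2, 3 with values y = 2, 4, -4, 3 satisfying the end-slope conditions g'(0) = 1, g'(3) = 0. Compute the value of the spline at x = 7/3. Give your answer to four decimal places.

-2.1160

Let M_i = g''(x_i). Step sizes h_i = 1, 1, 1; slopes of the chords Δ_i = (y_(i+1) - y_i)/h_i = 2, -8, 7.
  1·M_0 + 4·M_1 + 1·M_2 = 6(Δ_1 - Δ_0) = -60
  1·M_1 + 4·M_2 + 1·M_3 = 6(Δ_2 - Δ_1) = 90
Clamped end conditions give two more equations: 2h_0·M_0 + h_0·M_1 = 6(Δ_0 - g'(0)) = 6 and h_2·M_2 + 2h_2·M_3 = 6(g'(3) - Δ_2) = -42.
Solving the tridiagonal system: M_0 = 266/15, M_1 = -442/15, M_2 = 602/15, M_3 = -616/15.
On [2, 3], g(x) = -4 + 7/15·(x - 2) + 301/15·(x - 2)² - 203/15·(x - 2)³.
With (x - 2) = 1/3: g(7/3) = -857/405.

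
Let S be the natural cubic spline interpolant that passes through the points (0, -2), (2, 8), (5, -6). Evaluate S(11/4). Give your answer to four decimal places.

7.3547

Write M_i for S''(x_i). With h_i = 2, 3 and divided differences Δ_i = 5, -14/3, the continuity of S' gives the tridiagonal system
  2·M_0 + 10·M_1 + 3·M_2 = 6(Δ_1 - Δ_0) = -58
Natural end conditions: M_0 = M_2 = 0.
Solving: M_0 = 0, M_1 = -29/5, M_2 = 0.
On [2, 5], S(x) = 8 + 17/15·(x - 2) - 29/10·(x - 2)² + 29/90·(x - 2)³.
With (x - 2) = 3/4: S(11/4) = 4707/640.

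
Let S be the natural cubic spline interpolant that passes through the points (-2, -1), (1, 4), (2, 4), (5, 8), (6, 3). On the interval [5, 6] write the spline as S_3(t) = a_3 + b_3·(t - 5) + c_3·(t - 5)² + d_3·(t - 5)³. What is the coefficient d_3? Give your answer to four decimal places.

Write M_i for S''(x_i). With h_i = 3, 1, 3, 1 and divided differences Δ_i = 5/3, 0, 4/3, -5, the continuity of S' gives the tridiagonal system
  3·M_0 + 8·M_1 + 1·M_2 = 6(Δ_1 - Δ_0) = -10
  1·M_1 + 8·M_2 + 3·M_3 = 6(Δ_2 - Δ_1) = 8
  3·M_2 + 8·M_3 + 1·M_4 = 6(Δ_3 - Δ_2) = -38
Natural end conditions: M_0 = M_4 = 0.
Solving the tridiagonal system: M_0 = 0, M_1 = -91/54, M_2 = 94/27, M_3 = -109/18, M_4 = 0.
On [5, 6], with S_3(t) = a_3 + b_3·(t - 5) + c_3·(t - 5)² + d_3·(t - 5)³: c_3 = M_3/2 = -109/36, d_3 = (M_4 - M_3)/(6h_3) = 109/108, b_3 = Δ_3 - h_3(2M_3 + M_4)/6 = -161/54.

1.0093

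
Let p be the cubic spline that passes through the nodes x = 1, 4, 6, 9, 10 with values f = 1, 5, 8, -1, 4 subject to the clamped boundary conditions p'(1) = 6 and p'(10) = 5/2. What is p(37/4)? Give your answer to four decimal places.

0.1938

Let M_i = p''(x_i). Step sizes h_i = 3, 2, 3, 1; slopes of the chords Δ_i = (y_(i+1) - y_i)/h_i = 4/3, 3/2, -3, 5.
  3·M_0 + 10·M_1 + 2·M_2 = 6(Δ_1 - Δ_0) = 1
  2·M_1 + 10·M_2 + 3·M_3 = 6(Δ_2 - Δ_1) = -27
  3·M_2 + 8·M_3 + 1·M_4 = 6(Δ_3 - Δ_2) = 48
Clamped end conditions give two more equations: 2h_0·M_0 + h_0·M_1 = 6(Δ_0 - p'(1)) = -28 and h_3·M_3 + 2h_3·M_4 = 6(p'(10) - Δ_3) = -15.
Hence M_0 = -1114/177, M_1 = 192/59, M_2 = -747/118, M_3 = 586/59, M_4 = -1471/118.
On [9, 10], p(x) = -1 + 889/236·(x - 9) + 293/59·(x - 9)² - 881/236·(x - 9)³.
With (x - 9) = 1/4: p(37/4) = 2927/15104.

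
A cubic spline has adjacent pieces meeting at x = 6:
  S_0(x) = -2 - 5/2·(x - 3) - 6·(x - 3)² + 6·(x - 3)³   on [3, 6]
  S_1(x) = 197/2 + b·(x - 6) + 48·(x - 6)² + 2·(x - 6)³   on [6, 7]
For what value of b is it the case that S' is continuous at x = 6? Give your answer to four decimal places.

123.5000

S_0'(x) = -5/2 - 12·(x - 3) + 18·(x - 3)², so S_0'(6) = 247/2. On the right, S_1'(6) = b, so b = 247/2.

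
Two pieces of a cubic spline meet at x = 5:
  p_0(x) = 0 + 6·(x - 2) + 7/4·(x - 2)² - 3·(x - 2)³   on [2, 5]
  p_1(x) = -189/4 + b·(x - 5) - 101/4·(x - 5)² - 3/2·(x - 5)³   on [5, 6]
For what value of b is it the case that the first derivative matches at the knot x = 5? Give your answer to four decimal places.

p_0'(x) = 6 + 7/2·(x - 2) - 9·(x - 2)², so p_0'(5) = -129/2. On the right, p_1'(5) = b, so b = -129/2.

-64.5000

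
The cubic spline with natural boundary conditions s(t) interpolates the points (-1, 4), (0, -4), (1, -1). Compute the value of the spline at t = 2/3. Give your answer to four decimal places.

-2.8148

With σ_i denoting the second derivative at x_i, h_i = 1, 1, and Δ_i = (y_(i+1) − y_i)/h_i = -8, 3:
  1·σ_0 + 4·σ_1 + 1·σ_2 = 6(Δ_1 - Δ_0) = 66
Natural end conditions: σ_0 = σ_2 = 0.
Solving: σ_0 = 0, σ_1 = 33/2, σ_2 = 0.
On [0, 1], s(t) = -4 - 5/2·t + 33/4·t² - 11/4·t³.
With t = 2/3: s(2/3) = -76/27.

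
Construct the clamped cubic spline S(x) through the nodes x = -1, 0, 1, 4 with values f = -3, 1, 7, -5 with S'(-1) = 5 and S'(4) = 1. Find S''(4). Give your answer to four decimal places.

11.3793

Put σ_i = S'' at the i-th knot. Here h = (1, 1, 3) and Δ = (4, 6, -4), so the interior equations h_(i-1)·σ_(i-1) + 2(h_(i-1)+h_i)·σ_i + h_i·σ_(i+1) = 6(Δ_i − Δ_(i-1)) read
  1·σ_0 + 4·σ_1 + 1·σ_2 = 6(Δ_1 - Δ_0) = 12
  1·σ_1 + 8·σ_2 + 3·σ_3 = 6(Δ_2 - Δ_1) = -60
Clamped end conditions give two more equations: 2h_0·σ_0 + h_0·σ_1 = 6(Δ_0 - S'(-1)) = -6 and h_2·σ_2 + 2h_2·σ_3 = 6(S'(4) - Δ_2) = 30.
Forward elimination and back-substitution give σ_0 = -202/29, σ_1 = 230/29, σ_2 = -370/29, σ_3 = 330/29.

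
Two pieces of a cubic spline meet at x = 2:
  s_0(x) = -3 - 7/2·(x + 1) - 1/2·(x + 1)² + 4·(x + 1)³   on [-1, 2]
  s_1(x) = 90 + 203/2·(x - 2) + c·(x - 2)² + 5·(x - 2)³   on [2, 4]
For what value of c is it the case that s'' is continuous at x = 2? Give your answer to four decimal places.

35.5000

s_0''(x) = -1 + 24·(x + 1), so s_0''(2) = 71. On the right, s_1''(2) = 2c, so c = 71/2.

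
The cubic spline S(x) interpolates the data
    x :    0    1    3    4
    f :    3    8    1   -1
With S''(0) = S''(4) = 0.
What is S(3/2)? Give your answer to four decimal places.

Write M_i for S''(x_i). With h_i = 1, 2, 1 and divided differences Δ_i = 5, -7/2, -2, the continuity of S' gives the tridiagonal system
  1·M_0 + 6·M_1 + 2·M_2 = 6(Δ_1 - Δ_0) = -51
  2·M_1 + 6·M_2 + 1·M_3 = 6(Δ_2 - Δ_1) = 9
Natural end conditions: M_0 = M_3 = 0.
Hence M_0 = 0, M_1 = -81/8, M_2 = 39/8, M_3 = 0.
On [1, 3], S(x) = 8 + 13/8·(x - 1) - 81/16·(x - 1)² + 5/4·(x - 1)³.
With (x - 1) = 1/2: S(3/2) = 493/64.

7.7031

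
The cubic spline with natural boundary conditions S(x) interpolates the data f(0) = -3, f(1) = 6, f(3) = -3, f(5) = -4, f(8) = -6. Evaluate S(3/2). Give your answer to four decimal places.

With m_i denoting the second derivative at x_i, h_i = 1, 2, 2, 3, and Δ_i = (y_(i+1) − y_i)/h_i = 9, -9/2, -1/2, -2/3:
  1·m_0 + 6·m_1 + 2·m_2 = 6(Δ_1 - Δ_0) = -81
  2·m_1 + 8·m_2 + 2·m_3 = 6(Δ_2 - Δ_1) = 24
  2·m_2 + 10·m_3 + 3·m_4 = 6(Δ_3 - Δ_2) = -1
Natural end conditions: m_0 = m_4 = 0.
Solving: m_0 = 0, m_1 = -415/26, m_2 = 96/13, m_3 = -41/26, m_4 = 0.
On [1, 3], S(x) = 6 + 287/78·(x - 1) - 415/52·(x - 1)² + 607/312·(x - 1)³.
With (x - 1) = 1/2: S(3/2) = 5065/832.

6.0877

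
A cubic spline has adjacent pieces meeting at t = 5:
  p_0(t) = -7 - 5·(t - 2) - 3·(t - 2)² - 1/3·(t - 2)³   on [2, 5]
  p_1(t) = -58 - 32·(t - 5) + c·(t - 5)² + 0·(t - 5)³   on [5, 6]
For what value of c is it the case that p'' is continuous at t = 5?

-6

p_0''(t) = -6 - 2·(t - 2), so p_0''(5) = -12. On the right, p_1''(5) = 2c, so c = -6.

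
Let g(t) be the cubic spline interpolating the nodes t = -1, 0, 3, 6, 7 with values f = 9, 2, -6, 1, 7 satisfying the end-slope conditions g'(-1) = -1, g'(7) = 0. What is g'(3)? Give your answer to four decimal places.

With m_i denoting the second derivative at x_i, h_i = 1, 3, 3, 1, and Δ_i = (y_(i+1) − y_i)/h_i = -7, -8/3, 7/3, 6:
  1·m_0 + 8·m_1 + 3·m_2 = 6(Δ_1 - Δ_0) = 26
  3·m_1 + 12·m_2 + 3·m_3 = 6(Δ_2 - Δ_1) = 30
  3·m_2 + 8·m_3 + 1·m_4 = 6(Δ_3 - Δ_2) = 22
Clamped end conditions give two more equations: 2h_0·m_0 + h_0·m_1 = 6(Δ_0 - g'(-1)) = -36 and h_3·m_3 + 2h_3·m_4 = 6(g'(7) - Δ_3) = -36.
Solving the tridiagonal system: m_0 = -2521/120, m_1 = 361/60, m_2 = -3/8, m_3 = 329/60, m_4 = -2489/120.
On [3, 6], g'(t) = b_2 + 2c_2·(t - 3) + 3d_2·(t - 3)² with b_2 = Δ_2 - h_2(2m_2 + m_3)/6 = -1/30, c_2 = m_2/2 = -3/16, d_2 = (m_3 - m_2)/(6h_2) = 703/2160. So g'(3) = -1/30.

-0.0333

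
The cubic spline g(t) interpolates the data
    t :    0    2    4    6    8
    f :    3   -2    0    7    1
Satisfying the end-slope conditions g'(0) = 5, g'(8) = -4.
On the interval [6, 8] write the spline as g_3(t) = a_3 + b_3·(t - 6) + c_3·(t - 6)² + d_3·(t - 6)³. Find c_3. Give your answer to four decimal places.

Let M_i = g''(x_i). Step sizes h_i = 2, 2, 2, 2; slopes of the chords Δ_i = (y_(i+1) - y_i)/h_i = -5/2, 1, 7/2, -3.
  2·M_0 + 8·M_1 + 2·M_2 = 6(Δ_1 - Δ_0) = 21
  2·M_1 + 8·M_2 + 2·M_3 = 6(Δ_2 - Δ_1) = 15
  2·M_2 + 8·M_3 + 2·M_4 = 6(Δ_3 - Δ_2) = -39
Clamped end conditions give two more equations: 2h_0·M_0 + h_0·M_1 = 6(Δ_0 - g'(0)) = -45 and h_3·M_3 + 2h_3·M_4 = 6(g'(8) - Δ_3) = -6.
Solving the tridiagonal system: M_0 = -789/56, M_1 = 159/28, M_2 = 15/8, M_3 = -159/28, M_4 = 75/56.
On [6, 8], with g_3(t) = a_3 + b_3·(t - 6) + c_3·(t - 6)² + d_3·(t - 6)³: c_3 = M_3/2 = -159/56, d_3 = (M_4 - M_3)/(6h_3) = 131/224, b_3 = Δ_3 - h_3(2M_3 + M_4)/6 = 19/56.

-2.8393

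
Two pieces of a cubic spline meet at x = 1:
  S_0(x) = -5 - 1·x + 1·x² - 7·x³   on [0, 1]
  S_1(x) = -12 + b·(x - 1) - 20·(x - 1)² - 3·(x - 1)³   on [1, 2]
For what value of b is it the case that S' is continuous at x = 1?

-20

S_0'(x) = -1 + 2·x - 21·x², so S_0'(1) = -20. On the right, S_1'(1) = b, so b = -20.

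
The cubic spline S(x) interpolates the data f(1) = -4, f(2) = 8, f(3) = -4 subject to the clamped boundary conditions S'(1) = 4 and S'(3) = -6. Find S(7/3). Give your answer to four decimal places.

5.4074

With σ_i denoting the second derivative at x_i, h_i = 1, 1, and Δ_i = (y_(i+1) − y_i)/h_i = 12, -12:
  1·σ_0 + 4·σ_1 + 1·σ_2 = 6(Δ_1 - Δ_0) = -144
Clamped end conditions give two more equations: 2h_0·σ_0 + h_0·σ_1 = 6(Δ_0 - S'(1)) = 48 and h_1·σ_1 + 2h_1·σ_2 = 6(S'(3) - Δ_1) = 36.
Solving: σ_0 = 55, σ_1 = -62, σ_2 = 49.
On [2, 3], S(x) = 8 + 1/2·(x - 2) - 31·(x - 2)² + 37/2·(x - 2)³.
With (x - 2) = 1/3: S(7/3) = 146/27.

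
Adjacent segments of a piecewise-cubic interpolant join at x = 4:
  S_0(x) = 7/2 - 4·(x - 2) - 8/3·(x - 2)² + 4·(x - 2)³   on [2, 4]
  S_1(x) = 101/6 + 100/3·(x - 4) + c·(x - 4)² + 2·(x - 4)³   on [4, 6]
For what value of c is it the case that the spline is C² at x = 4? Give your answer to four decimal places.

21.3333

S_0''(x) = -16/3 + 24·(x - 2), so S_0''(4) = 128/3. On the right, S_1''(4) = 2c, so c = 64/3.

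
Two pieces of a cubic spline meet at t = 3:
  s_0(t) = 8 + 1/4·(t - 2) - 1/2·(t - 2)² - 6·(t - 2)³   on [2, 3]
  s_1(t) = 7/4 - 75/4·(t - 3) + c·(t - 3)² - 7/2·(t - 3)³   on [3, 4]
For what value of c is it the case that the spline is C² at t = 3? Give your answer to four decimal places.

-18.5000

s_0''(t) = -1 - 36·(t - 2), so s_0''(3) = -37. On the right, s_1''(3) = 2c, so c = -37/2.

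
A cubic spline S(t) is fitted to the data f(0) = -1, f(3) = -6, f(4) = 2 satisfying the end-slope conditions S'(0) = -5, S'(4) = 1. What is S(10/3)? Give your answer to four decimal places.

Let M_i = S''(x_i). Step sizes h_i = 3, 1; slopes of the chords Δ_i = (y_(i+1) - y_i)/h_i = -5/3, 8.
  3·M_0 + 8·M_1 + 1·M_2 = 6(Δ_1 - Δ_0) = 58
Clamped end conditions give two more equations: 2h_0·M_0 + h_0·M_1 = 6(Δ_0 - S'(0)) = 20 and h_1·M_1 + 2h_1·M_2 = 6(S'(4) - Δ_1) = -42.
Forward elimination and back-substitution give M_0 = -29/12, M_1 = 23/2, M_2 = -107/4.
On [3, 4], S(t) = -6 + 69/8·(t - 3) + 23/4·(t - 3)² - 51/8·(t - 3)³.
With (t - 3) = 1/3: S(10/3) = -49/18.

-2.7222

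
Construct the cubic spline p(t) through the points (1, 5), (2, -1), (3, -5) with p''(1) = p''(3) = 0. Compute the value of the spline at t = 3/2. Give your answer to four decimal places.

1.8125

Put M_i = p'' at the i-th knot. Here h = (1, 1) and Δ = (-6, -4), so the interior equations h_(i-1)·M_(i-1) + 2(h_(i-1)+h_i)·M_i + h_i·M_(i+1) = 6(Δ_i − Δ_(i-1)) read
  1·M_0 + 4·M_1 + 1·M_2 = 6(Δ_1 - Δ_0) = 12
Natural end conditions: M_0 = M_2 = 0.
Hence M_0 = 0, M_1 = 3, M_2 = 0.
On [1, 2], p(t) = 5 - 13/2·(t - 1) + 0·(t - 1)² + 1/2·(t - 1)³.
With (t - 1) = 1/2: p(3/2) = 29/16.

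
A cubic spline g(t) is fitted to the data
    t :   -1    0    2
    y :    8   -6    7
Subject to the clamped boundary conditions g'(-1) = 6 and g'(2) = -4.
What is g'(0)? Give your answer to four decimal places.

-12.0833

Write M_i for g''(x_i). With h_i = 1, 2 and divided differences Δ_i = -14, 13/2, the continuity of g' gives the tridiagonal system
  1·M_0 + 6·M_1 + 2·M_2 = 6(Δ_1 - Δ_0) = 123
Clamped end conditions give two more equations: 2h_0·M_0 + h_0·M_1 = 6(Δ_0 - g'(-1)) = -120 and h_1·M_1 + 2h_1·M_2 = 6(g'(2) - Δ_1) = -63.
Solving: M_0 = -503/6, M_1 = 143/3, M_2 = -475/12.
On [0, 2], g'(t) = b_1 + 2c_1·t + 3d_1·t² with b_1 = Δ_1 - h_1(2M_1 + M_2)/6 = -145/12, c_1 = M_1/2 = 143/6, d_1 = (M_2 - M_1)/(6h_1) = -349/48. So g'(0) = -145/12.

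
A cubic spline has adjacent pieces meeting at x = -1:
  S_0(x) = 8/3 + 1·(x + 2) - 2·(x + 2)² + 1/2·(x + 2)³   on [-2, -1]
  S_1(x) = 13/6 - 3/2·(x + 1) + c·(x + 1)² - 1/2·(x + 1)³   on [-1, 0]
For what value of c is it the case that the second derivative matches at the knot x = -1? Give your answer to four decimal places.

S_0''(x) = -4 + 3·(x + 2), so S_0''(-1) = -1. On the right, S_1''(-1) = 2c, so c = -1/2.

-0.5000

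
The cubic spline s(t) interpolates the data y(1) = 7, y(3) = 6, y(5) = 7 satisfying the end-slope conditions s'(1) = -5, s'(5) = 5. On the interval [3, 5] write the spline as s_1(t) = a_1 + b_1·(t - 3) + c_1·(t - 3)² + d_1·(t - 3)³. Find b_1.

With m_i denoting the second derivative at x_i, h_i = 2, 2, and Δ_i = (y_(i+1) − y_i)/h_i = -1/2, 1/2:
  2·m_0 + 8·m_1 + 2·m_2 = 6(Δ_1 - Δ_0) = 6
Clamped end conditions give two more equations: 2h_0·m_0 + h_0·m_1 = 6(Δ_0 - s'(1)) = 27 and h_1·m_1 + 2h_1·m_2 = 6(s'(5) - Δ_1) = 27.
Hence m_0 = 17/2, m_1 = -7/2, m_2 = 17/2.
On [3, 5], with s_1(t) = a_1 + b_1·(t - 3) + c_1·(t - 3)² + d_1·(t - 3)³: c_1 = m_1/2 = -7/4, d_1 = (m_2 - m_1)/(6h_1) = 1, b_1 = Δ_1 - h_1(2m_1 + m_2)/6 = 0.

0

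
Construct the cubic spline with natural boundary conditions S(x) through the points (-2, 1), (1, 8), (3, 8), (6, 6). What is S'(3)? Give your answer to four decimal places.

-0.5417

With M_i denoting the second derivative at x_i, h_i = 3, 2, 3, and Δ_i = (y_(i+1) − y_i)/h_i = 7/3, 0, -2/3:
  3·M_0 + 10·M_1 + 2·M_2 = 6(Δ_1 - Δ_0) = -14
  2·M_1 + 10·M_2 + 3·M_3 = 6(Δ_2 - Δ_1) = -4
Natural end conditions: M_0 = M_3 = 0.
Hence M_0 = 0, M_1 = -11/8, M_2 = -1/8, M_3 = 0.
On [3, 6], S'(x) = b_2 + 2c_2·(x - 3) + 3d_2·(x - 3)² with b_2 = Δ_2 - h_2(2M_2 + M_3)/6 = -13/24, c_2 = M_2/2 = -1/16, d_2 = (M_3 - M_2)/(6h_2) = 1/144. So S'(3) = -13/24.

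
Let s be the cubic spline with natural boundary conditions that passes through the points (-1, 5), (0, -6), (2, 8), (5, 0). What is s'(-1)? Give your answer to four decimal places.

Let M_i = s''(x_i). Step sizes h_i = 1, 2, 3; slopes of the chords Δ_i = (y_(i+1) - y_i)/h_i = -11, 7, -8/3.
  1·M_0 + 6·M_1 + 2·M_2 = 6(Δ_1 - Δ_0) = 108
  2·M_1 + 10·M_2 + 3·M_3 = 6(Δ_2 - Δ_1) = -58
Natural end conditions: M_0 = M_3 = 0.
Forward elimination and back-substitution give M_0 = 0, M_1 = 299/14, M_2 = -141/14, M_3 = 0.
On [-1, 0], s'(t) = b_0 + 2c_0·(t + 1) + 3d_0·(t + 1)² with b_0 = Δ_0 - h_0(2M_0 + M_1)/6 = -1223/84, c_0 = M_0/2 = 0, d_0 = (M_1 - M_0)/(6h_0) = 299/84. So s'(-1) = -1223/84.

-14.5595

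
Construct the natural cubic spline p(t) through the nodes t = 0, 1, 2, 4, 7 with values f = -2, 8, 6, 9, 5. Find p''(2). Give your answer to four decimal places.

7.9252

Write m_i for p''(x_i). With h_i = 1, 1, 2, 3 and divided differences Δ_i = 10, -2, 3/2, -4/3, the continuity of p' gives the tridiagonal system
  1·m_0 + 4·m_1 + 1·m_2 = 6(Δ_1 - Δ_0) = -72
  1·m_1 + 6·m_2 + 2·m_3 = 6(Δ_2 - Δ_1) = 21
  2·m_2 + 10·m_3 + 3·m_4 = 6(Δ_3 - Δ_2) = -17
Natural end conditions: m_0 = m_4 = 0.
Forward elimination and back-substitution give m_0 = 0, m_1 = -2138/107, m_2 = 848/107, m_3 = -703/214, m_4 = 0.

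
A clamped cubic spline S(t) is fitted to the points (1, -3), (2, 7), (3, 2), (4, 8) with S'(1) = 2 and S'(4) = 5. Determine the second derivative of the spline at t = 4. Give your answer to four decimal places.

With m_i denoting the second derivative at x_i, h_i = 1, 1, 1, and Δ_i = (y_(i+1) − y_i)/h_i = 10, -5, 6:
  1·m_0 + 4·m_1 + 1·m_2 = 6(Δ_1 - Δ_0) = -90
  1·m_1 + 4·m_2 + 1·m_3 = 6(Δ_2 - Δ_1) = 66
Clamped end conditions give two more equations: 2h_0·m_0 + h_0·m_1 = 6(Δ_0 - S'(1)) = 48 and h_2·m_2 + 2h_2·m_3 = 6(S'(4) - Δ_2) = -6.
Hence m_0 = 224/5, m_1 = -208/5, m_2 = 158/5, m_3 = -94/5.

-18.8000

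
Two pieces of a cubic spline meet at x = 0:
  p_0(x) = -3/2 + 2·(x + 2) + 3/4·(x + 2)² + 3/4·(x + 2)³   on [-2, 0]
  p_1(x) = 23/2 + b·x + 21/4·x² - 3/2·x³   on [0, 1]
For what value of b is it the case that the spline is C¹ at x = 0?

p_0'(x) = 2 + 3/2·(x + 2) + 9/4·(x + 2)², so p_0'(0) = 14. On the right, p_1'(0) = b, so b = 14.

14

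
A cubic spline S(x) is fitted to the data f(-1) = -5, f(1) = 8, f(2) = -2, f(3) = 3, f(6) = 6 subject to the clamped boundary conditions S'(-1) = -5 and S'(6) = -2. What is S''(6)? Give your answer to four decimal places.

0.6646

With σ_i denoting the second derivative at x_i, h_i = 2, 1, 1, 3, and Δ_i = (y_(i+1) − y_i)/h_i = 13/2, -10, 5, 1:
  2·σ_0 + 6·σ_1 + 1·σ_2 = 6(Δ_1 - Δ_0) = -99
  1·σ_1 + 4·σ_2 + 1·σ_3 = 6(Δ_2 - Δ_1) = 90
  1·σ_2 + 8·σ_3 + 3·σ_4 = 6(Δ_3 - Δ_2) = -24
Clamped end conditions give two more equations: 2h_0·σ_0 + h_0·σ_1 = 6(Δ_0 - S'(-1)) = 69 and h_3·σ_3 + 2h_3·σ_4 = 6(S'(6) - Δ_3) = -18.
Hence σ_0 = 10701/316, σ_1 = -2625/79, σ_2 = 5157/158, σ_3 = -579/79, σ_4 = 105/158.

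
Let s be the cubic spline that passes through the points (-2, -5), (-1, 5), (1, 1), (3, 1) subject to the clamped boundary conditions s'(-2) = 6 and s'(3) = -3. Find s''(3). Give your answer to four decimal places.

Put M_i = s'' at the i-th knot. Here h = (1, 2, 2) and Δ = (10, -2, 0), so the interior equations h_(i-1)·M_(i-1) + 2(h_(i-1)+h_i)·M_i + h_i·M_(i+1) = 6(Δ_i − Δ_(i-1)) read
  1·M_0 + 6·M_1 + 2·M_2 = 6(Δ_1 - Δ_0) = -72
  2·M_1 + 8·M_2 + 2·M_3 = 6(Δ_2 - Δ_1) = 12
Clamped end conditions give two more equations: 2h_0·M_0 + h_0·M_1 = 6(Δ_0 - s'(-2)) = 24 and h_2·M_2 + 2h_2·M_3 = 6(s'(3) - Δ_2) = -18.
Solving: M_0 = 486/23, M_1 = -420/23, M_2 = 189/23, M_3 = -198/23.

-8.6087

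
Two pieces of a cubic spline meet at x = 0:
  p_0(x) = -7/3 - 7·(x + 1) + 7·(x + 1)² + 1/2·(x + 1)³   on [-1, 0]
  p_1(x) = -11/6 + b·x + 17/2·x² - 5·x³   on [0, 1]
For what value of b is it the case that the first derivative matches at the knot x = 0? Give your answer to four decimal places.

8.5000

p_0'(x) = -7 + 14·(x + 1) + 3/2·(x + 1)², so p_0'(0) = 17/2. On the right, p_1'(0) = b, so b = 17/2.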